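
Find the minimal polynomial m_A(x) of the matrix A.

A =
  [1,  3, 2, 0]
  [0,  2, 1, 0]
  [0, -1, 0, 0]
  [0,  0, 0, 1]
x^3 - 3*x^2 + 3*x - 1

The characteristic polynomial is χ_A(x) = (x - 1)^4, so the eigenvalues are known. The minimal polynomial is
  m_A(x) = Π_λ (x − λ)^{k_λ}
where k_λ is the size of the *largest* Jordan block for λ (equivalently, the smallest k with (A − λI)^k v = 0 for every generalised eigenvector v of λ).

  λ = 1: largest Jordan block has size 3, contributing (x − 1)^3

So m_A(x) = (x - 1)^3 = x^3 - 3*x^2 + 3*x - 1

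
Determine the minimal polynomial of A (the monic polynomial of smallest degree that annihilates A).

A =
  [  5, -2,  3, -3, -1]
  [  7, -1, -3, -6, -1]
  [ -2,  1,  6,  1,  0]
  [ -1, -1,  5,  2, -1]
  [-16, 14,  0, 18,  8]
x^2 - 8*x + 16

The characteristic polynomial is χ_A(x) = (x - 4)^5, so the eigenvalues are known. The minimal polynomial is
  m_A(x) = Π_λ (x − λ)^{k_λ}
where k_λ is the size of the *largest* Jordan block for λ (equivalently, the smallest k with (A − λI)^k v = 0 for every generalised eigenvector v of λ).

  λ = 4: largest Jordan block has size 2, contributing (x − 4)^2

So m_A(x) = (x - 4)^2 = x^2 - 8*x + 16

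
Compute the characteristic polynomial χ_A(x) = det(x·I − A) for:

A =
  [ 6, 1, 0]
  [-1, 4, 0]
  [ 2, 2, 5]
x^3 - 15*x^2 + 75*x - 125

Expanding det(x·I − A) (e.g. by cofactor expansion or by noting that A is similar to its Jordan form J, which has the same characteristic polynomial as A) gives
  χ_A(x) = x^3 - 15*x^2 + 75*x - 125
which factors as (x - 5)^3. The eigenvalues (with algebraic multiplicities) are λ = 5 with multiplicity 3.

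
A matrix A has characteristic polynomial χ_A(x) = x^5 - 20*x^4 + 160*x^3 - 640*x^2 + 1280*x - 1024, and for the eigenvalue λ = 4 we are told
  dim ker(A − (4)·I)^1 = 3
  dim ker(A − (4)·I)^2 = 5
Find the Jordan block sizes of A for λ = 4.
Block sizes for λ = 4: [2, 2, 1]

From the dimensions of kernels of powers, the number of Jordan blocks of size at least j is d_j − d_{j−1} where d_j = dim ker(N^j) (with d_0 = 0). Computing the differences gives [3, 2].
The number of blocks of size exactly k is (#blocks of size ≥ k) − (#blocks of size ≥ k + 1), so the partition is: 1 block(s) of size 1, 2 block(s) of size 2.
In nonincreasing order the block sizes are [2, 2, 1].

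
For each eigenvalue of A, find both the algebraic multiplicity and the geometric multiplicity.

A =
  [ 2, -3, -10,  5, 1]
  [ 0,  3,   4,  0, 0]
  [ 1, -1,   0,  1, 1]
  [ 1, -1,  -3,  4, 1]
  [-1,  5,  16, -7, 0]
λ = 1: alg = 3, geom = 1; λ = 3: alg = 2, geom = 2

Step 1 — factor the characteristic polynomial to read off the algebraic multiplicities:
  χ_A(x) = (x - 3)^2*(x - 1)^3

Step 2 — compute geometric multiplicities via the rank-nullity identity g(λ) = n − rank(A − λI):
  rank(A − (1)·I) = 4, so dim ker(A − (1)·I) = n − 4 = 1
  rank(A − (3)·I) = 3, so dim ker(A − (3)·I) = n − 3 = 2

Summary:
  λ = 1: algebraic multiplicity = 3, geometric multiplicity = 1
  λ = 3: algebraic multiplicity = 2, geometric multiplicity = 2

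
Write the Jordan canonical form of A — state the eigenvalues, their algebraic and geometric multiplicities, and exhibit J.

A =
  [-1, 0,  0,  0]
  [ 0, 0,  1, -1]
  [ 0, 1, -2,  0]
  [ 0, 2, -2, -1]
J_3(-1) ⊕ J_1(-1)

The characteristic polynomial is
  det(x·I − A) = x^4 + 4*x^3 + 6*x^2 + 4*x + 1 = (x + 1)^4

Eigenvalues and multiplicities (the geometric multiplicity of λ is n − rank(A − λI), which equals the number of Jordan blocks for λ):
  λ = -1: algebraic multiplicity = 4, geometric multiplicity = 2

Determining the block sizes for each eigenvalue:
  λ = -1: with am = 4 and gm = 2, the partition is not yet determined (e.g. several partitions of 4 into 2 parts exist). Let N = A − (-1)·I. Computing rank(N^1) = 2, rank(N^2) = 1, rank(N^3) = 0; the number of blocks of size ≥ j is rank(N^{j−1}) − rank(N^j), giving [2, 1, 1]. So we have 1 block(s) of size 3, 1 block(s) of size 1 → block sizes [3, 1]

Assembling the blocks gives a Jordan form
J =
  [-1,  1,  0,  0]
  [ 0, -1,  1,  0]
  [ 0,  0, -1,  0]
  [ 0,  0,  0, -1]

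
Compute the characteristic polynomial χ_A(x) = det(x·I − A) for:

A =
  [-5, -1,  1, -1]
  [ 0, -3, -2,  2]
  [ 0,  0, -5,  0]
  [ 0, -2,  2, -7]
x^4 + 20*x^3 + 150*x^2 + 500*x + 625

Expanding det(x·I − A) (e.g. by cofactor expansion or by noting that A is similar to its Jordan form J, which has the same characteristic polynomial as A) gives
  χ_A(x) = x^4 + 20*x^3 + 150*x^2 + 500*x + 625
which factors as (x + 5)^4. The eigenvalues (with algebraic multiplicities) are λ = -5 with multiplicity 4.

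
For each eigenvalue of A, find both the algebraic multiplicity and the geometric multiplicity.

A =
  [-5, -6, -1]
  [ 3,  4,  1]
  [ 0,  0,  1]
λ = -2: alg = 1, geom = 1; λ = 1: alg = 2, geom = 1

Step 1 — factor the characteristic polynomial to read off the algebraic multiplicities:
  χ_A(x) = (x - 1)^2*(x + 2)

Step 2 — compute geometric multiplicities via the rank-nullity identity g(λ) = n − rank(A − λI):
  rank(A − (-2)·I) = 2, so dim ker(A − (-2)·I) = n − 2 = 1
  rank(A − (1)·I) = 2, so dim ker(A − (1)·I) = n − 2 = 1

Summary:
  λ = -2: algebraic multiplicity = 1, geometric multiplicity = 1
  λ = 1: algebraic multiplicity = 2, geometric multiplicity = 1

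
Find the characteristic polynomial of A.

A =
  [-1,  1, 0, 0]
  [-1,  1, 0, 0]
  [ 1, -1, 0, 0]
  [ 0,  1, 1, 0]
x^4

Expanding det(x·I − A) (e.g. by cofactor expansion or by noting that A is similar to its Jordan form J, which has the same characteristic polynomial as A) gives
  χ_A(x) = x^4
which factors as x^4. The eigenvalues (with algebraic multiplicities) are λ = 0 with multiplicity 4.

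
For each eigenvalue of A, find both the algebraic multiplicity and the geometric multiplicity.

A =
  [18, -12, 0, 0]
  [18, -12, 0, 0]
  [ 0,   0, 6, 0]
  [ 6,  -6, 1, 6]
λ = 0: alg = 1, geom = 1; λ = 6: alg = 3, geom = 2

Step 1 — factor the characteristic polynomial to read off the algebraic multiplicities:
  χ_A(x) = x*(x - 6)^3

Step 2 — compute geometric multiplicities via the rank-nullity identity g(λ) = n − rank(A − λI):
  rank(A − (0)·I) = 3, so dim ker(A − (0)·I) = n − 3 = 1
  rank(A − (6)·I) = 2, so dim ker(A − (6)·I) = n − 2 = 2

Summary:
  λ = 0: algebraic multiplicity = 1, geometric multiplicity = 1
  λ = 6: algebraic multiplicity = 3, geometric multiplicity = 2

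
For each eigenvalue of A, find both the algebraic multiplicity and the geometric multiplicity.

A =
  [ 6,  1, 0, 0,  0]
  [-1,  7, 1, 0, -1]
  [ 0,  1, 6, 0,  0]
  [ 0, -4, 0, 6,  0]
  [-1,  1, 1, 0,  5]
λ = 6: alg = 5, geom = 3

Step 1 — factor the characteristic polynomial to read off the algebraic multiplicities:
  χ_A(x) = (x - 6)^5

Step 2 — compute geometric multiplicities via the rank-nullity identity g(λ) = n − rank(A − λI):
  rank(A − (6)·I) = 2, so dim ker(A − (6)·I) = n − 2 = 3

Summary:
  λ = 6: algebraic multiplicity = 5, geometric multiplicity = 3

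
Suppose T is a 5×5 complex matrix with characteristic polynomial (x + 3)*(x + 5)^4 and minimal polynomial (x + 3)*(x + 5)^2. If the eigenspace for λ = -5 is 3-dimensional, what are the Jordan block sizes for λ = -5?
Block sizes for λ = -5: [2, 1, 1]

Step 1 — from the characteristic polynomial, algebraic multiplicity of λ = -5 is 4. From dim ker(T − (-5)·I) = 3, there are exactly 3 Jordan blocks for λ = -5.
Step 2 — from the minimal polynomial, the factor (x + 5)^2 tells us the largest block for λ = -5 has size 2.
Step 3 — with total size 4, 3 blocks, and largest block 2, the block sizes (in nonincreasing order) are [2, 1, 1].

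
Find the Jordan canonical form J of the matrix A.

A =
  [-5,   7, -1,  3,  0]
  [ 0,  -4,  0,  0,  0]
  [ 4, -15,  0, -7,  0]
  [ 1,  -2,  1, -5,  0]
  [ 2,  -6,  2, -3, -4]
J_2(-4) ⊕ J_1(-4) ⊕ J_2(-3)

The characteristic polynomial is
  det(x·I − A) = x^5 + 18*x^4 + 129*x^3 + 460*x^2 + 816*x + 576 = (x + 3)^2*(x + 4)^3

Eigenvalues and multiplicities (the geometric multiplicity of λ is n − rank(A − λI), which equals the number of Jordan blocks for λ):
  λ = -4: algebraic multiplicity = 3, geometric multiplicity = 2
  λ = -3: algebraic multiplicity = 2, geometric multiplicity = 1

Determining the block sizes for each eigenvalue:
  λ = -4: 2 blocks summing to 3 forces exactly one block of size 2 and the rest size 1 → block sizes [2, 1]
  λ = -3: one block (gm = 1), so the single block has size am = 2 → block sizes [2]

Assembling the blocks gives a Jordan form
J =
  [-4,  1,  0,  0,  0]
  [ 0, -4,  0,  0,  0]
  [ 0,  0, -4,  0,  0]
  [ 0,  0,  0, -3,  1]
  [ 0,  0,  0,  0, -3]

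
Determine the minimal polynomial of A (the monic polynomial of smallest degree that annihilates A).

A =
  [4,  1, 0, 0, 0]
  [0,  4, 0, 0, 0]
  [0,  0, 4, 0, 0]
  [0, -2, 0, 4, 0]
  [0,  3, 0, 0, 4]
x^2 - 8*x + 16

The characteristic polynomial is χ_A(x) = (x - 4)^5, so the eigenvalues are known. The minimal polynomial is
  m_A(x) = Π_λ (x − λ)^{k_λ}
where k_λ is the size of the *largest* Jordan block for λ (equivalently, the smallest k with (A − λI)^k v = 0 for every generalised eigenvector v of λ).

  λ = 4: largest Jordan block has size 2, contributing (x − 4)^2

So m_A(x) = (x - 4)^2 = x^2 - 8*x + 16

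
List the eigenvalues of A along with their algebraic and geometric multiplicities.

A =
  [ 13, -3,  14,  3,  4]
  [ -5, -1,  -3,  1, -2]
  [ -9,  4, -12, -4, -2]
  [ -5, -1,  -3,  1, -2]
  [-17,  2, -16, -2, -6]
λ = -5: alg = 1, geom = 1; λ = 0: alg = 4, geom = 2

Step 1 — factor the characteristic polynomial to read off the algebraic multiplicities:
  χ_A(x) = x^4*(x + 5)

Step 2 — compute geometric multiplicities via the rank-nullity identity g(λ) = n − rank(A − λI):
  rank(A − (-5)·I) = 4, so dim ker(A − (-5)·I) = n − 4 = 1
  rank(A − (0)·I) = 3, so dim ker(A − (0)·I) = n − 3 = 2

Summary:
  λ = -5: algebraic multiplicity = 1, geometric multiplicity = 1
  λ = 0: algebraic multiplicity = 4, geometric multiplicity = 2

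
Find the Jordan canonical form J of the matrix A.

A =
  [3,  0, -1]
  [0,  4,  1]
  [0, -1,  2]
J_3(3)

The characteristic polynomial is
  det(x·I − A) = x^3 - 9*x^2 + 27*x - 27 = (x - 3)^3

Eigenvalues and multiplicities (the geometric multiplicity of λ is n − rank(A − λI), which equals the number of Jordan blocks for λ):
  λ = 3: algebraic multiplicity = 3, geometric multiplicity = 1

Determining the block sizes for each eigenvalue:
  λ = 3: one block (gm = 1), so the single block has size am = 3 → block sizes [3]

Assembling the blocks gives a Jordan form
J =
  [3, 1, 0]
  [0, 3, 1]
  [0, 0, 3]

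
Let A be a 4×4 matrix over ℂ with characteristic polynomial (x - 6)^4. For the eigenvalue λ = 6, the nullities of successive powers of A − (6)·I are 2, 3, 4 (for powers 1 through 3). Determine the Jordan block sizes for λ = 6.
Block sizes for λ = 6: [3, 1]

From the dimensions of kernels of powers, the number of Jordan blocks of size at least j is d_j − d_{j−1} where d_j = dim ker(N^j) (with d_0 = 0). Computing the differences gives [2, 1, 1].
The number of blocks of size exactly k is (#blocks of size ≥ k) − (#blocks of size ≥ k + 1), so the partition is: 1 block(s) of size 1, 1 block(s) of size 3.
In nonincreasing order the block sizes are [3, 1].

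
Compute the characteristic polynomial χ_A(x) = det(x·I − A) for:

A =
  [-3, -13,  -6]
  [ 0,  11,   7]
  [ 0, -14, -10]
x^3 + 2*x^2 - 15*x - 36

Expanding det(x·I − A) (e.g. by cofactor expansion or by noting that A is similar to its Jordan form J, which has the same characteristic polynomial as A) gives
  χ_A(x) = x^3 + 2*x^2 - 15*x - 36
which factors as (x - 4)*(x + 3)^2. The eigenvalues (with algebraic multiplicities) are λ = -3 with multiplicity 2, λ = 4 with multiplicity 1.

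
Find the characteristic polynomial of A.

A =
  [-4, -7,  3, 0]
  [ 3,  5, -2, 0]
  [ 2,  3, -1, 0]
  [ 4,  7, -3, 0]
x^4

Expanding det(x·I − A) (e.g. by cofactor expansion or by noting that A is similar to its Jordan form J, which has the same characteristic polynomial as A) gives
  χ_A(x) = x^4
which factors as x^4. The eigenvalues (with algebraic multiplicities) are λ = 0 with multiplicity 4.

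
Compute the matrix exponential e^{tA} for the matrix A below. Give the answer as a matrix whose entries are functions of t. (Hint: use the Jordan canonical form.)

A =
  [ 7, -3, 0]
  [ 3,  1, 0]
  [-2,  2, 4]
e^{tA} =
  [3*t*exp(4*t) + exp(4*t), -3*t*exp(4*t), 0]
  [3*t*exp(4*t), -3*t*exp(4*t) + exp(4*t), 0]
  [-2*t*exp(4*t), 2*t*exp(4*t), exp(4*t)]

Strategy: write A = P · J · P⁻¹ where J is a Jordan canonical form, so e^{tA} = P · e^{tJ} · P⁻¹, and e^{tJ} can be computed block-by-block.

A has Jordan form
J =
  [4, 1, 0]
  [0, 4, 0]
  [0, 0, 4]
(up to reordering of blocks).

Per-block formulas:
  For a 2×2 Jordan block J_2(4): exp(t · J_2(4)) = e^(4t)·(I + t·N), where N is the 2×2 nilpotent shift.
  For a 1×1 block at λ = 4: exp(t · [4]) = [e^(4t)].

After assembling e^{tJ} and conjugating by P, we get:

e^{tA} =
  [3*t*exp(4*t) + exp(4*t), -3*t*exp(4*t), 0]
  [3*t*exp(4*t), -3*t*exp(4*t) + exp(4*t), 0]
  [-2*t*exp(4*t), 2*t*exp(4*t), exp(4*t)]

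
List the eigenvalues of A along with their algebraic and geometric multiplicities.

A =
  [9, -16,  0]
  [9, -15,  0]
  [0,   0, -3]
λ = -3: alg = 3, geom = 2

Step 1 — factor the characteristic polynomial to read off the algebraic multiplicities:
  χ_A(x) = (x + 3)^3

Step 2 — compute geometric multiplicities via the rank-nullity identity g(λ) = n − rank(A − λI):
  rank(A − (-3)·I) = 1, so dim ker(A − (-3)·I) = n − 1 = 2

Summary:
  λ = -3: algebraic multiplicity = 3, geometric multiplicity = 2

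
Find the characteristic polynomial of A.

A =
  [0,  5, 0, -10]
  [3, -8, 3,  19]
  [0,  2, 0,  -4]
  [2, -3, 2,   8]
x^4

Expanding det(x·I − A) (e.g. by cofactor expansion or by noting that A is similar to its Jordan form J, which has the same characteristic polynomial as A) gives
  χ_A(x) = x^4
which factors as x^4. The eigenvalues (with algebraic multiplicities) are λ = 0 with multiplicity 4.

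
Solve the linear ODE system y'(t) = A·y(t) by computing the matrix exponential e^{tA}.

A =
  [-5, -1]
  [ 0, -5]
e^{tA} =
  [exp(-5*t), -t*exp(-5*t)]
  [0, exp(-5*t)]

Strategy: write A = P · J · P⁻¹ where J is a Jordan canonical form, so e^{tA} = P · e^{tJ} · P⁻¹, and e^{tJ} can be computed block-by-block.

A has Jordan form
J =
  [-5,  1]
  [ 0, -5]
(up to reordering of blocks).

Per-block formulas:
  For a 2×2 Jordan block J_2(-5): exp(t · J_2(-5)) = e^(-5t)·(I + t·N), where N is the 2×2 nilpotent shift.

After assembling e^{tJ} and conjugating by P, we get:

e^{tA} =
  [exp(-5*t), -t*exp(-5*t)]
  [0, exp(-5*t)]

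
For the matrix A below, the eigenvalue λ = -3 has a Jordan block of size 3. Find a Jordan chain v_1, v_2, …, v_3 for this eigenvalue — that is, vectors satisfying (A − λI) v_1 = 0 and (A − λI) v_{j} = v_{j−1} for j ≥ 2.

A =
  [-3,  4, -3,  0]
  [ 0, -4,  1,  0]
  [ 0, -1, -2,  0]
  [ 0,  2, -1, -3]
A Jordan chain for λ = -3 of length 3:
v_1 = (-1, 0, 0, -1)ᵀ
v_2 = (4, -1, -1, 2)ᵀ
v_3 = (0, 1, 0, 0)ᵀ

Let N = A − (-3)·I. We want v_3 with N^3 v_3 = 0 but N^2 v_3 ≠ 0; then v_{j-1} := N · v_j for j = 3, …, 2.

Pick v_3 = (0, 1, 0, 0)ᵀ.
Then v_2 = N · v_3 = (4, -1, -1, 2)ᵀ.
Then v_1 = N · v_2 = (-1, 0, 0, -1)ᵀ.

Sanity check: (A − (-3)·I) v_1 = (0, 0, 0, 0)ᵀ = 0. ✓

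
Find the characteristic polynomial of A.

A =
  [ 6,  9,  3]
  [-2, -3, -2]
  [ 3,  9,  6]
x^3 - 9*x^2 + 27*x - 27

Expanding det(x·I − A) (e.g. by cofactor expansion or by noting that A is similar to its Jordan form J, which has the same characteristic polynomial as A) gives
  χ_A(x) = x^3 - 9*x^2 + 27*x - 27
which factors as (x - 3)^3. The eigenvalues (with algebraic multiplicities) are λ = 3 with multiplicity 3.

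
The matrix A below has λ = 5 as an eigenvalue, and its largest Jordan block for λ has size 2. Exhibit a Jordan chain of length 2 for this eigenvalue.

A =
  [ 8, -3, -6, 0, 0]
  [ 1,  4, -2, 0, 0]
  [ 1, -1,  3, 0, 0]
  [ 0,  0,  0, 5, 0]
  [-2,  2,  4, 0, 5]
A Jordan chain for λ = 5 of length 2:
v_1 = (3, 1, 1, 0, -2)ᵀ
v_2 = (1, 0, 0, 0, 0)ᵀ

Let N = A − (5)·I. We want v_2 with N^2 v_2 = 0 but N^1 v_2 ≠ 0; then v_{j-1} := N · v_j for j = 2, …, 2.

Pick v_2 = (1, 0, 0, 0, 0)ᵀ.
Then v_1 = N · v_2 = (3, 1, 1, 0, -2)ᵀ.

Sanity check: (A − (5)·I) v_1 = (0, 0, 0, 0, 0)ᵀ = 0. ✓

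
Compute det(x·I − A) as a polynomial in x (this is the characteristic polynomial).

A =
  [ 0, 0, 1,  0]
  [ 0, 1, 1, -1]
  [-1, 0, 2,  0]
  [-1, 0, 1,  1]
x^4 - 4*x^3 + 6*x^2 - 4*x + 1

Expanding det(x·I − A) (e.g. by cofactor expansion or by noting that A is similar to its Jordan form J, which has the same characteristic polynomial as A) gives
  χ_A(x) = x^4 - 4*x^3 + 6*x^2 - 4*x + 1
which factors as (x - 1)^4. The eigenvalues (with algebraic multiplicities) are λ = 1 with multiplicity 4.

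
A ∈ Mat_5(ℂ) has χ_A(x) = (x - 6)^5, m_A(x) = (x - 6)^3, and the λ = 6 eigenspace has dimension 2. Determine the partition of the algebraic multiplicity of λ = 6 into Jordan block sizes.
Block sizes for λ = 6: [3, 2]

Step 1 — from the characteristic polynomial, algebraic multiplicity of λ = 6 is 5. From dim ker(A − (6)·I) = 2, there are exactly 2 Jordan blocks for λ = 6.
Step 2 — from the minimal polynomial, the factor (x − 6)^3 tells us the largest block for λ = 6 has size 3.
Step 3 — with total size 5, 2 blocks, and largest block 3, the block sizes (in nonincreasing order) are [3, 2].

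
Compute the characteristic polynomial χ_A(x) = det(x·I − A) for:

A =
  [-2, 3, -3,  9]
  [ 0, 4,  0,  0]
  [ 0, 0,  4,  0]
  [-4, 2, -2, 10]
x^4 - 16*x^3 + 96*x^2 - 256*x + 256

Expanding det(x·I − A) (e.g. by cofactor expansion or by noting that A is similar to its Jordan form J, which has the same characteristic polynomial as A) gives
  χ_A(x) = x^4 - 16*x^3 + 96*x^2 - 256*x + 256
which factors as (x - 4)^4. The eigenvalues (with algebraic multiplicities) are λ = 4 with multiplicity 4.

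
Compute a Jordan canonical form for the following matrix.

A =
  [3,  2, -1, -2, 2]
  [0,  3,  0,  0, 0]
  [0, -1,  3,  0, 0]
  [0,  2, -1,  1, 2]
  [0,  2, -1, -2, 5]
J_3(3) ⊕ J_1(3) ⊕ J_1(3)

The characteristic polynomial is
  det(x·I − A) = x^5 - 15*x^4 + 90*x^3 - 270*x^2 + 405*x - 243 = (x - 3)^5

Eigenvalues and multiplicities (the geometric multiplicity of λ is n − rank(A − λI), which equals the number of Jordan blocks for λ):
  λ = 3: algebraic multiplicity = 5, geometric multiplicity = 3

Determining the block sizes for each eigenvalue:
  λ = 3: with am = 5 and gm = 3, the partition is not yet determined (e.g. several partitions of 5 into 3 parts exist). Let N = A − (3)·I. Computing rank(N^1) = 2, rank(N^2) = 1, rank(N^3) = 0; the number of blocks of size ≥ j is rank(N^{j−1}) − rank(N^j), giving [3, 1, 1]. So we have 1 block(s) of size 3, 2 block(s) of size 1 → block sizes [3, 1, 1]

Assembling the blocks gives a Jordan form
J =
  [3, 1, 0, 0, 0]
  [0, 3, 1, 0, 0]
  [0, 0, 3, 0, 0]
  [0, 0, 0, 3, 0]
  [0, 0, 0, 0, 3]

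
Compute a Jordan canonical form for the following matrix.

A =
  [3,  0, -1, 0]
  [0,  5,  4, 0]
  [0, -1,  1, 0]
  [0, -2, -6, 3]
J_3(3) ⊕ J_1(3)

The characteristic polynomial is
  det(x·I − A) = x^4 - 12*x^3 + 54*x^2 - 108*x + 81 = (x - 3)^4

Eigenvalues and multiplicities (the geometric multiplicity of λ is n − rank(A − λI), which equals the number of Jordan blocks for λ):
  λ = 3: algebraic multiplicity = 4, geometric multiplicity = 2

Determining the block sizes for each eigenvalue:
  λ = 3: with am = 4 and gm = 2, the partition is not yet determined (e.g. several partitions of 4 into 2 parts exist). Let N = A − (3)·I. Computing rank(N^1) = 2, rank(N^2) = 1, rank(N^3) = 0; the number of blocks of size ≥ j is rank(N^{j−1}) − rank(N^j), giving [2, 1, 1]. So we have 1 block(s) of size 3, 1 block(s) of size 1 → block sizes [3, 1]

Assembling the blocks gives a Jordan form
J =
  [3, 1, 0, 0]
  [0, 3, 1, 0]
  [0, 0, 3, 0]
  [0, 0, 0, 3]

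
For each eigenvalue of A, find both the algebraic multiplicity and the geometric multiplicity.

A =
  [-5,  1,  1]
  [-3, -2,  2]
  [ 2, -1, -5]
λ = -4: alg = 3, geom = 1

Step 1 — factor the characteristic polynomial to read off the algebraic multiplicities:
  χ_A(x) = (x + 4)^3

Step 2 — compute geometric multiplicities via the rank-nullity identity g(λ) = n − rank(A − λI):
  rank(A − (-4)·I) = 2, so dim ker(A − (-4)·I) = n − 2 = 1

Summary:
  λ = -4: algebraic multiplicity = 3, geometric multiplicity = 1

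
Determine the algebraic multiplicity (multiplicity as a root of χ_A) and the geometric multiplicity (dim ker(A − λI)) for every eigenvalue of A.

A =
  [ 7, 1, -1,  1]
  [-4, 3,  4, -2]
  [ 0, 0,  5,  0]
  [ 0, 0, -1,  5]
λ = 5: alg = 4, geom = 2

Step 1 — factor the characteristic polynomial to read off the algebraic multiplicities:
  χ_A(x) = (x - 5)^4

Step 2 — compute geometric multiplicities via the rank-nullity identity g(λ) = n − rank(A − λI):
  rank(A − (5)·I) = 2, so dim ker(A − (5)·I) = n − 2 = 2

Summary:
  λ = 5: algebraic multiplicity = 4, geometric multiplicity = 2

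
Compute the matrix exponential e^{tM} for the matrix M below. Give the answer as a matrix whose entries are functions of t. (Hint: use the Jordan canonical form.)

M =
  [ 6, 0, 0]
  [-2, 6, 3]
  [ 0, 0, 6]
e^{tM} =
  [exp(6*t), 0, 0]
  [-2*t*exp(6*t), exp(6*t), 3*t*exp(6*t)]
  [0, 0, exp(6*t)]

Strategy: write M = P · J · P⁻¹ where J is a Jordan canonical form, so e^{tM} = P · e^{tJ} · P⁻¹, and e^{tJ} can be computed block-by-block.

M has Jordan form
J =
  [6, 1, 0]
  [0, 6, 0]
  [0, 0, 6]
(up to reordering of blocks).

Per-block formulas:
  For a 2×2 Jordan block J_2(6): exp(t · J_2(6)) = e^(6t)·(I + t·N), where N is the 2×2 nilpotent shift.
  For a 1×1 block at λ = 6: exp(t · [6]) = [e^(6t)].

After assembling e^{tJ} and conjugating by P, we get:

e^{tM} =
  [exp(6*t), 0, 0]
  [-2*t*exp(6*t), exp(6*t), 3*t*exp(6*t)]
  [0, 0, exp(6*t)]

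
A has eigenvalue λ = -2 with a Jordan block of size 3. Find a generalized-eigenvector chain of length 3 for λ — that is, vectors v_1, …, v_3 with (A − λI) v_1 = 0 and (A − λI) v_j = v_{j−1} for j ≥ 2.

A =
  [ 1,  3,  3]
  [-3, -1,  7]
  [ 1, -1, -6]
A Jordan chain for λ = -2 of length 3:
v_1 = (3, -5, 2)ᵀ
v_2 = (3, -3, 1)ᵀ
v_3 = (1, 0, 0)ᵀ

Let N = A − (-2)·I. We want v_3 with N^3 v_3 = 0 but N^2 v_3 ≠ 0; then v_{j-1} := N · v_j for j = 3, …, 2.

Pick v_3 = (1, 0, 0)ᵀ.
Then v_2 = N · v_3 = (3, -3, 1)ᵀ.
Then v_1 = N · v_2 = (3, -5, 2)ᵀ.

Sanity check: (A − (-2)·I) v_1 = (0, 0, 0)ᵀ = 0. ✓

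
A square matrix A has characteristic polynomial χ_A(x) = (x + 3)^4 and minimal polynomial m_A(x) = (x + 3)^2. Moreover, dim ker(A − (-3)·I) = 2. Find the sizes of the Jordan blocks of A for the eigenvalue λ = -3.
Block sizes for λ = -3: [2, 2]

Step 1 — from the characteristic polynomial, algebraic multiplicity of λ = -3 is 4. From dim ker(A − (-3)·I) = 2, there are exactly 2 Jordan blocks for λ = -3.
Step 2 — from the minimal polynomial, the factor (x + 3)^2 tells us the largest block for λ = -3 has size 2.
Step 3 — with total size 4, 2 blocks, and largest block 2, the block sizes (in nonincreasing order) are [2, 2].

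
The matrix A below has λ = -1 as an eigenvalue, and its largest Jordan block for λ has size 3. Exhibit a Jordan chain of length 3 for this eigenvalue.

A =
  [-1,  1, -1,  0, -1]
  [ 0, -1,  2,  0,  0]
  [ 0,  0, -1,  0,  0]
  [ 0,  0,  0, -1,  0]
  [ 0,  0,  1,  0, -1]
A Jordan chain for λ = -1 of length 3:
v_1 = (1, 0, 0, 0, 0)ᵀ
v_2 = (-1, 2, 0, 0, 1)ᵀ
v_3 = (0, 0, 1, 0, 0)ᵀ

Let N = A − (-1)·I. We want v_3 with N^3 v_3 = 0 but N^2 v_3 ≠ 0; then v_{j-1} := N · v_j for j = 3, …, 2.

Pick v_3 = (0, 0, 1, 0, 0)ᵀ.
Then v_2 = N · v_3 = (-1, 2, 0, 0, 1)ᵀ.
Then v_1 = N · v_2 = (1, 0, 0, 0, 0)ᵀ.

Sanity check: (A − (-1)·I) v_1 = (0, 0, 0, 0, 0)ᵀ = 0. ✓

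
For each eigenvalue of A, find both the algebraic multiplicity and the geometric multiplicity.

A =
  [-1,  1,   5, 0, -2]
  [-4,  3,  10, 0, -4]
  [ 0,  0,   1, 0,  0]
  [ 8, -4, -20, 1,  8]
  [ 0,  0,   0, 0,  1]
λ = 1: alg = 5, geom = 4

Step 1 — factor the characteristic polynomial to read off the algebraic multiplicities:
  χ_A(x) = (x - 1)^5

Step 2 — compute geometric multiplicities via the rank-nullity identity g(λ) = n − rank(A − λI):
  rank(A − (1)·I) = 1, so dim ker(A − (1)·I) = n − 1 = 4

Summary:
  λ = 1: algebraic multiplicity = 5, geometric multiplicity = 4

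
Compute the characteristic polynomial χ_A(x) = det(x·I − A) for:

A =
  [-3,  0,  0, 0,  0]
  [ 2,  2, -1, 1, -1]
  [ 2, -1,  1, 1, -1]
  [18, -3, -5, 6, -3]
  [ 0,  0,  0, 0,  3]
x^5 - 9*x^4 + 18*x^3 + 54*x^2 - 243*x + 243

Expanding det(x·I − A) (e.g. by cofactor expansion or by noting that A is similar to its Jordan form J, which has the same characteristic polynomial as A) gives
  χ_A(x) = x^5 - 9*x^4 + 18*x^3 + 54*x^2 - 243*x + 243
which factors as (x - 3)^4*(x + 3). The eigenvalues (with algebraic multiplicities) are λ = -3 with multiplicity 1, λ = 3 with multiplicity 4.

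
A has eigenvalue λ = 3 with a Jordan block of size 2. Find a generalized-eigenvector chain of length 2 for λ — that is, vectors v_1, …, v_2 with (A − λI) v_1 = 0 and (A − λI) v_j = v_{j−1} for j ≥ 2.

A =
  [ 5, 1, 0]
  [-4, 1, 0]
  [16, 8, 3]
A Jordan chain for λ = 3 of length 2:
v_1 = (2, -4, 16)ᵀ
v_2 = (1, 0, 0)ᵀ

Let N = A − (3)·I. We want v_2 with N^2 v_2 = 0 but N^1 v_2 ≠ 0; then v_{j-1} := N · v_j for j = 2, …, 2.

Pick v_2 = (1, 0, 0)ᵀ.
Then v_1 = N · v_2 = (2, -4, 16)ᵀ.

Sanity check: (A − (3)·I) v_1 = (0, 0, 0)ᵀ = 0. ✓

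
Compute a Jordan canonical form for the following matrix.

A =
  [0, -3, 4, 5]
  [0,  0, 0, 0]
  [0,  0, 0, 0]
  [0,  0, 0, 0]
J_2(0) ⊕ J_1(0) ⊕ J_1(0)

The characteristic polynomial is
  det(x·I − A) = x^4

Eigenvalues and multiplicities (the geometric multiplicity of λ is n − rank(A − λI), which equals the number of Jordan blocks for λ):
  λ = 0: algebraic multiplicity = 4, geometric multiplicity = 3

Determining the block sizes for each eigenvalue:
  λ = 0: 3 blocks summing to 4 forces exactly one block of size 2 and the rest size 1 → block sizes [2, 1, 1]

Assembling the blocks gives a Jordan form
J =
  [0, 1, 0, 0]
  [0, 0, 0, 0]
  [0, 0, 0, 0]
  [0, 0, 0, 0]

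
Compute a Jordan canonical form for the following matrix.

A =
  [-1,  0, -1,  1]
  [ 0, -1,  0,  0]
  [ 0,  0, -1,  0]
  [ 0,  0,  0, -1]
J_2(-1) ⊕ J_1(-1) ⊕ J_1(-1)

The characteristic polynomial is
  det(x·I − A) = x^4 + 4*x^3 + 6*x^2 + 4*x + 1 = (x + 1)^4

Eigenvalues and multiplicities (the geometric multiplicity of λ is n − rank(A − λI), which equals the number of Jordan blocks for λ):
  λ = -1: algebraic multiplicity = 4, geometric multiplicity = 3

Determining the block sizes for each eigenvalue:
  λ = -1: 3 blocks summing to 4 forces exactly one block of size 2 and the rest size 1 → block sizes [2, 1, 1]

Assembling the blocks gives a Jordan form
J =
  [-1,  1,  0,  0]
  [ 0, -1,  0,  0]
  [ 0,  0, -1,  0]
  [ 0,  0,  0, -1]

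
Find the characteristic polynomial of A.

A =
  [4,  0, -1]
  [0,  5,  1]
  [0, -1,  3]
x^3 - 12*x^2 + 48*x - 64

Expanding det(x·I − A) (e.g. by cofactor expansion or by noting that A is similar to its Jordan form J, which has the same characteristic polynomial as A) gives
  χ_A(x) = x^3 - 12*x^2 + 48*x - 64
which factors as (x - 4)^3. The eigenvalues (with algebraic multiplicities) are λ = 4 with multiplicity 3.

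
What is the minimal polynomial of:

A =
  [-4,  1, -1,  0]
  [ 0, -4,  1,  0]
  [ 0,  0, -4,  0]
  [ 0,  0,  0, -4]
x^3 + 12*x^2 + 48*x + 64

The characteristic polynomial is χ_A(x) = (x + 4)^4, so the eigenvalues are known. The minimal polynomial is
  m_A(x) = Π_λ (x − λ)^{k_λ}
where k_λ is the size of the *largest* Jordan block for λ (equivalently, the smallest k with (A − λI)^k v = 0 for every generalised eigenvector v of λ).

  λ = -4: largest Jordan block has size 3, contributing (x + 4)^3

So m_A(x) = (x + 4)^3 = x^3 + 12*x^2 + 48*x + 64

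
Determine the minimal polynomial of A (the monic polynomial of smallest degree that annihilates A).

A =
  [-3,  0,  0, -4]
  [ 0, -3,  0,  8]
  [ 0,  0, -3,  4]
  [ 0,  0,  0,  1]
x^2 + 2*x - 3

The characteristic polynomial is χ_A(x) = (x - 1)*(x + 3)^3, so the eigenvalues are known. The minimal polynomial is
  m_A(x) = Π_λ (x − λ)^{k_λ}
where k_λ is the size of the *largest* Jordan block for λ (equivalently, the smallest k with (A − λI)^k v = 0 for every generalised eigenvector v of λ).

  λ = -3: largest Jordan block has size 1, contributing (x + 3)
  λ = 1: largest Jordan block has size 1, contributing (x − 1)

So m_A(x) = (x - 1)*(x + 3) = x^2 + 2*x - 3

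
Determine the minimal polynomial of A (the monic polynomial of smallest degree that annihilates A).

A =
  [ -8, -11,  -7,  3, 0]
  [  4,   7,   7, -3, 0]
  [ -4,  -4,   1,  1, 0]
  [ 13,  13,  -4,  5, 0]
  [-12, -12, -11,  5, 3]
x^4 - 5*x^3 - 9*x^2 + 81*x - 108

The characteristic polynomial is χ_A(x) = (x - 3)^4*(x + 4), so the eigenvalues are known. The minimal polynomial is
  m_A(x) = Π_λ (x − λ)^{k_λ}
where k_λ is the size of the *largest* Jordan block for λ (equivalently, the smallest k with (A − λI)^k v = 0 for every generalised eigenvector v of λ).

  λ = -4: largest Jordan block has size 1, contributing (x + 4)
  λ = 3: largest Jordan block has size 3, contributing (x − 3)^3

So m_A(x) = (x - 3)^3*(x + 4) = x^4 - 5*x^3 - 9*x^2 + 81*x - 108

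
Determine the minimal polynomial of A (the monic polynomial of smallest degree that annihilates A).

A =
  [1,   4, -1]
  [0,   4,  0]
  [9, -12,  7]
x^2 - 8*x + 16

The characteristic polynomial is χ_A(x) = (x - 4)^3, so the eigenvalues are known. The minimal polynomial is
  m_A(x) = Π_λ (x − λ)^{k_λ}
where k_λ is the size of the *largest* Jordan block for λ (equivalently, the smallest k with (A − λI)^k v = 0 for every generalised eigenvector v of λ).

  λ = 4: largest Jordan block has size 2, contributing (x − 4)^2

So m_A(x) = (x - 4)^2 = x^2 - 8*x + 16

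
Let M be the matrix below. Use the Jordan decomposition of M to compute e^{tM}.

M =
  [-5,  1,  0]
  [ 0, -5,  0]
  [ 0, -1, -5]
e^{tM} =
  [exp(-5*t), t*exp(-5*t), 0]
  [0, exp(-5*t), 0]
  [0, -t*exp(-5*t), exp(-5*t)]

Strategy: write M = P · J · P⁻¹ where J is a Jordan canonical form, so e^{tM} = P · e^{tJ} · P⁻¹, and e^{tJ} can be computed block-by-block.

M has Jordan form
J =
  [-5,  1,  0]
  [ 0, -5,  0]
  [ 0,  0, -5]
(up to reordering of blocks).

Per-block formulas:
  For a 2×2 Jordan block J_2(-5): exp(t · J_2(-5)) = e^(-5t)·(I + t·N), where N is the 2×2 nilpotent shift.
  For a 1×1 block at λ = -5: exp(t · [-5]) = [e^(-5t)].

After assembling e^{tJ} and conjugating by P, we get:

e^{tM} =
  [exp(-5*t), t*exp(-5*t), 0]
  [0, exp(-5*t), 0]
  [0, -t*exp(-5*t), exp(-5*t)]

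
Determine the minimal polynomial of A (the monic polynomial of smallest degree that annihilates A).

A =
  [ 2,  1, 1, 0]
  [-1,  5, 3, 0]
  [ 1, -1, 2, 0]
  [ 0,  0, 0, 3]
x^3 - 9*x^2 + 27*x - 27

The characteristic polynomial is χ_A(x) = (x - 3)^4, so the eigenvalues are known. The minimal polynomial is
  m_A(x) = Π_λ (x − λ)^{k_λ}
where k_λ is the size of the *largest* Jordan block for λ (equivalently, the smallest k with (A − λI)^k v = 0 for every generalised eigenvector v of λ).

  λ = 3: largest Jordan block has size 3, contributing (x − 3)^3

So m_A(x) = (x - 3)^3 = x^3 - 9*x^2 + 27*x - 27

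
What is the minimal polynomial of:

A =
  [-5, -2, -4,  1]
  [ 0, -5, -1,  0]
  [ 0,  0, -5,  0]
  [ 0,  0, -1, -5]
x^3 + 15*x^2 + 75*x + 125

The characteristic polynomial is χ_A(x) = (x + 5)^4, so the eigenvalues are known. The minimal polynomial is
  m_A(x) = Π_λ (x − λ)^{k_λ}
where k_λ is the size of the *largest* Jordan block for λ (equivalently, the smallest k with (A − λI)^k v = 0 for every generalised eigenvector v of λ).

  λ = -5: largest Jordan block has size 3, contributing (x + 5)^3

So m_A(x) = (x + 5)^3 = x^3 + 15*x^2 + 75*x + 125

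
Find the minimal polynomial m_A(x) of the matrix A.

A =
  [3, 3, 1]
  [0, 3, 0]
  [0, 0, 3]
x^2 - 6*x + 9

The characteristic polynomial is χ_A(x) = (x - 3)^3, so the eigenvalues are known. The minimal polynomial is
  m_A(x) = Π_λ (x − λ)^{k_λ}
where k_λ is the size of the *largest* Jordan block for λ (equivalently, the smallest k with (A − λI)^k v = 0 for every generalised eigenvector v of λ).

  λ = 3: largest Jordan block has size 2, contributing (x − 3)^2

So m_A(x) = (x - 3)^2 = x^2 - 6*x + 9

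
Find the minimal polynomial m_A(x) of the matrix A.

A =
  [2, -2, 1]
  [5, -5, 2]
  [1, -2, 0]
x^3 + 3*x^2 + 3*x + 1

The characteristic polynomial is χ_A(x) = (x + 1)^3, so the eigenvalues are known. The minimal polynomial is
  m_A(x) = Π_λ (x − λ)^{k_λ}
where k_λ is the size of the *largest* Jordan block for λ (equivalently, the smallest k with (A − λI)^k v = 0 for every generalised eigenvector v of λ).

  λ = -1: largest Jordan block has size 3, contributing (x + 1)^3

So m_A(x) = (x + 1)^3 = x^3 + 3*x^2 + 3*x + 1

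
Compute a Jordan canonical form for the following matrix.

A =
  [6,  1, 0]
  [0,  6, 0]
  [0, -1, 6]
J_2(6) ⊕ J_1(6)

The characteristic polynomial is
  det(x·I − A) = x^3 - 18*x^2 + 108*x - 216 = (x - 6)^3

Eigenvalues and multiplicities (the geometric multiplicity of λ is n − rank(A − λI), which equals the number of Jordan blocks for λ):
  λ = 6: algebraic multiplicity = 3, geometric multiplicity = 2

Determining the block sizes for each eigenvalue:
  λ = 6: 2 blocks summing to 3 forces exactly one block of size 2 and the rest size 1 → block sizes [2, 1]

Assembling the blocks gives a Jordan form
J =
  [6, 1, 0]
  [0, 6, 0]
  [0, 0, 6]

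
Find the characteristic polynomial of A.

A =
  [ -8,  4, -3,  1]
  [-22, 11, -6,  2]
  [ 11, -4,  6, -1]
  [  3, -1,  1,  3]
x^4 - 12*x^3 + 54*x^2 - 108*x + 81

Expanding det(x·I − A) (e.g. by cofactor expansion or by noting that A is similar to its Jordan form J, which has the same characteristic polynomial as A) gives
  χ_A(x) = x^4 - 12*x^3 + 54*x^2 - 108*x + 81
which factors as (x - 3)^4. The eigenvalues (with algebraic multiplicities) are λ = 3 with multiplicity 4.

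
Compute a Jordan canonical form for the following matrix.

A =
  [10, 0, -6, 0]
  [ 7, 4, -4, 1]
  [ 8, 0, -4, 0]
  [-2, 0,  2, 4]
J_1(2) ⊕ J_2(4) ⊕ J_1(4)

The characteristic polynomial is
  det(x·I − A) = x^4 - 14*x^3 + 72*x^2 - 160*x + 128 = (x - 4)^3*(x - 2)

Eigenvalues and multiplicities (the geometric multiplicity of λ is n − rank(A − λI), which equals the number of Jordan blocks for λ):
  λ = 2: algebraic multiplicity = 1, geometric multiplicity = 1
  λ = 4: algebraic multiplicity = 3, geometric multiplicity = 2

Determining the block sizes for each eigenvalue:
  λ = 2: one block (gm = 1), so the single block has size am = 1 → block sizes [1]
  λ = 4: 2 blocks summing to 3 forces exactly one block of size 2 and the rest size 1 → block sizes [2, 1]

Assembling the blocks gives a Jordan form
J =
  [2, 0, 0, 0]
  [0, 4, 1, 0]
  [0, 0, 4, 0]
  [0, 0, 0, 4]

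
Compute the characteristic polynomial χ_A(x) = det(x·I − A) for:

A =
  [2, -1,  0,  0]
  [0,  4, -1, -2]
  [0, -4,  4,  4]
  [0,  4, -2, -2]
x^4 - 8*x^3 + 24*x^2 - 32*x + 16

Expanding det(x·I − A) (e.g. by cofactor expansion or by noting that A is similar to its Jordan form J, which has the same characteristic polynomial as A) gives
  χ_A(x) = x^4 - 8*x^3 + 24*x^2 - 32*x + 16
which factors as (x - 2)^4. The eigenvalues (with algebraic multiplicities) are λ = 2 with multiplicity 4.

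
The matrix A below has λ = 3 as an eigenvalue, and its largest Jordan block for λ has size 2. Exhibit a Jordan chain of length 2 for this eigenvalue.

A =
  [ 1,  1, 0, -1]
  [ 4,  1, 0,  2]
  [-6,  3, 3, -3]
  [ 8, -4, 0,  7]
A Jordan chain for λ = 3 of length 2:
v_1 = (-2, 4, -6, 8)ᵀ
v_2 = (1, 0, 0, 0)ᵀ

Let N = A − (3)·I. We want v_2 with N^2 v_2 = 0 but N^1 v_2 ≠ 0; then v_{j-1} := N · v_j for j = 2, …, 2.

Pick v_2 = (1, 0, 0, 0)ᵀ.
Then v_1 = N · v_2 = (-2, 4, -6, 8)ᵀ.

Sanity check: (A − (3)·I) v_1 = (0, 0, 0, 0)ᵀ = 0. ✓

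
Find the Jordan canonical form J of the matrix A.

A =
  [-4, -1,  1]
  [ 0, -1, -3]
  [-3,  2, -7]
J_3(-4)

The characteristic polynomial is
  det(x·I − A) = x^3 + 12*x^2 + 48*x + 64 = (x + 4)^3

Eigenvalues and multiplicities (the geometric multiplicity of λ is n − rank(A − λI), which equals the number of Jordan blocks for λ):
  λ = -4: algebraic multiplicity = 3, geometric multiplicity = 1

Determining the block sizes for each eigenvalue:
  λ = -4: one block (gm = 1), so the single block has size am = 3 → block sizes [3]

Assembling the blocks gives a Jordan form
J =
  [-4,  1,  0]
  [ 0, -4,  1]
  [ 0,  0, -4]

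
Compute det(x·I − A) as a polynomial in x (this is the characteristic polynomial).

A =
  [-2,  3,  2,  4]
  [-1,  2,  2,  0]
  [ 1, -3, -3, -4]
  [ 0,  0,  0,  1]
x^4 + 2*x^3 - 2*x - 1

Expanding det(x·I − A) (e.g. by cofactor expansion or by noting that A is similar to its Jordan form J, which has the same characteristic polynomial as A) gives
  χ_A(x) = x^4 + 2*x^3 - 2*x - 1
which factors as (x - 1)*(x + 1)^3. The eigenvalues (with algebraic multiplicities) are λ = -1 with multiplicity 3, λ = 1 with multiplicity 1.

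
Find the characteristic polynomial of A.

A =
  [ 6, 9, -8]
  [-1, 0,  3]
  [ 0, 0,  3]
x^3 - 9*x^2 + 27*x - 27

Expanding det(x·I − A) (e.g. by cofactor expansion or by noting that A is similar to its Jordan form J, which has the same characteristic polynomial as A) gives
  χ_A(x) = x^3 - 9*x^2 + 27*x - 27
which factors as (x - 3)^3. The eigenvalues (with algebraic multiplicities) are λ = 3 with multiplicity 3.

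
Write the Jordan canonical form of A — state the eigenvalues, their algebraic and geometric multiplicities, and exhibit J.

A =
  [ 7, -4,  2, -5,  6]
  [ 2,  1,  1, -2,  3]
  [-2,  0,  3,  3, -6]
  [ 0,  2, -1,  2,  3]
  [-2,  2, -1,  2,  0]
J_1(1) ⊕ J_3(3) ⊕ J_1(3)

The characteristic polynomial is
  det(x·I − A) = x^5 - 13*x^4 + 66*x^3 - 162*x^2 + 189*x - 81 = (x - 3)^4*(x - 1)

Eigenvalues and multiplicities (the geometric multiplicity of λ is n − rank(A − λI), which equals the number of Jordan blocks for λ):
  λ = 1: algebraic multiplicity = 1, geometric multiplicity = 1
  λ = 3: algebraic multiplicity = 4, geometric multiplicity = 2

Determining the block sizes for each eigenvalue:
  λ = 1: one block (gm = 1), so the single block has size am = 1 → block sizes [1]
  λ = 3: with am = 4 and gm = 2, the partition is not yet determined (e.g. several partitions of 4 into 2 parts exist). Let N = A − (3)·I. Computing rank(N^1) = 3, rank(N^2) = 2, rank(N^3) = 1; the number of blocks of size ≥ j is rank(N^{j−1}) − rank(N^j), giving [2, 1, 1]. So we have 1 block(s) of size 3, 1 block(s) of size 1 → block sizes [3, 1]

Assembling the blocks gives a Jordan form
J =
  [1, 0, 0, 0, 0]
  [0, 3, 1, 0, 0]
  [0, 0, 3, 1, 0]
  [0, 0, 0, 3, 0]
  [0, 0, 0, 0, 3]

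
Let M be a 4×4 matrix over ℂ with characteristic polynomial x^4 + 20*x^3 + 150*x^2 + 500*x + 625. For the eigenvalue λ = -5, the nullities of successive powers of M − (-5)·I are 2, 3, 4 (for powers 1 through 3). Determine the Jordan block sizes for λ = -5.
Block sizes for λ = -5: [3, 1]

From the dimensions of kernels of powers, the number of Jordan blocks of size at least j is d_j − d_{j−1} where d_j = dim ker(N^j) (with d_0 = 0). Computing the differences gives [2, 1, 1].
The number of blocks of size exactly k is (#blocks of size ≥ k) − (#blocks of size ≥ k + 1), so the partition is: 1 block(s) of size 1, 1 block(s) of size 3.
In nonincreasing order the block sizes are [3, 1].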